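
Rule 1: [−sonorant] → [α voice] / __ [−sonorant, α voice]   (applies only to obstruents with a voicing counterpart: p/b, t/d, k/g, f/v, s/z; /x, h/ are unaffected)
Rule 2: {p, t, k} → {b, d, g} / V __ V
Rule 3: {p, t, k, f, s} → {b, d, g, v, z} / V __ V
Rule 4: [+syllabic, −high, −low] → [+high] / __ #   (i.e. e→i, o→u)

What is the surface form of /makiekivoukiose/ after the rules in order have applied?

magiegivougiozi

Rule 1 (regressive voicing assimilation): no segment meets the environment; /makiekivoukiose/ is unchanged.
Rule 2 (intervocalic voicing): /k/ is a voiceless stop between vowels /a/ and /i/, so it voices to [g]. /k/ is a voiceless stop between vowels /e/ and /i/, so it voices to [g]. /k/ is a voiceless stop between vowels /u/ and /i/, so it voices to [g]. /makiekivoukiose/ → magiegivougiose.
Rule 3 (intervocalic voicing): /s/ is a voiceless obstruent between vowels /o/ and /e/, so it voices to [z]. /magiegivougiose/ → magiegivougioze.
Rule 4 (final vowel raising): /e/ is a mid vowel in word-final position, so it raises to [i]. /magiegivougioze/ → magiegivougiozi.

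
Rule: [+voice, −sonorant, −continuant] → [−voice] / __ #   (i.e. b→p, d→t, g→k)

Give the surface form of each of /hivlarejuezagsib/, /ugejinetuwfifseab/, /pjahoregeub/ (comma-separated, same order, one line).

/hivlarejuezagsib/: /b/ is a voiced stop in word-final position, so it devoices to [p]. → [hivlarejuezagsip].
/ugejinetuwfifseab/: /b/ is a voiced stop in word-final position, so it devoices to [p]. → [ugejinetuwfifseap].
/pjahoregeub/: /b/ is a voiced stop in word-final position, so it devoices to [p]. → [pjahoregeup].

hivlarejuezagsip, ugejinetuwfifseap, pjahoregeup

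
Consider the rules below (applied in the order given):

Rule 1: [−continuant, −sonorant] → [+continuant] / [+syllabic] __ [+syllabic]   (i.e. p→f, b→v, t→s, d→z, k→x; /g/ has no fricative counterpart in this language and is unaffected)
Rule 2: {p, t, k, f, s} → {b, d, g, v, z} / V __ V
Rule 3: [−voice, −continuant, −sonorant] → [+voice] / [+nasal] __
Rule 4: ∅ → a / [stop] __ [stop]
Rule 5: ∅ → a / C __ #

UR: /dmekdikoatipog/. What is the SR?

dmekadixoazivoga

Rule 1 (intervocalic spirantization): /k/ is a stop between vowels /i/ and /o/, so it spirantizes to the fricative [x]. /t/ is a stop between vowels /a/ and /i/, so it spirantizes to the fricative [s]. /p/ is a stop between vowels /i/ and /o/, so it spirantizes to the fricative [f]. /dmekdikoatipog/ → dmekdixoasifog.
Rule 2 (intervocalic voicing): /s/ is a voiceless obstruent between vowels /a/ and /i/, so it voices to [z]. /f/ is a voiceless obstruent between vowels /i/ and /o/, so it voices to [v]. /dmekdixoasifog/ → dmekdixoazivog.
Rule 3 (post-nasal voicing): no segment meets the environment; /dmekdixoazivog/ is unchanged.
Rule 4 (stop-cluster a-epenthesis): /k/ and /d/ form a stop–stop cluster, so [a] is inserted between them. /dmekdixoazivog/ → dmekadixoazivog.
Rule 5 (final a-epenthesis): the form ends in the consonant /g/, so [a] is inserted word-finally. /dmekadixoazivog/ → dmekadixoazivoga.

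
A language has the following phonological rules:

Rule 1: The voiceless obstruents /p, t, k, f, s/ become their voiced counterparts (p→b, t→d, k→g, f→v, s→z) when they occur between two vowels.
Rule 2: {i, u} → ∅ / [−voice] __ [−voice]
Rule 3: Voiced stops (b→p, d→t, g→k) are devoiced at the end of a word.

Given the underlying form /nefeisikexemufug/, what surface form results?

neveizigexemuvuk

Rule 1 (intervocalic voicing): /f/ is a voiceless obstruent between vowels /e/ and /e/, so it voices to [v]. /s/ is a voiceless obstruent between vowels /i/ and /i/, so it voices to [z]. /k/ is a voiceless obstruent between vowels /i/ and /e/, so it voices to [g]. /f/ is a voiceless obstruent between vowels /u/ and /u/, so it voices to [v]. /nefeisikexemufug/ → neveizigexemuvug.
Rule 2 (high vowel syncope): no segment meets the environment; /neveizigexemuvug/ is unchanged.
Rule 3 (final devoicing): /g/ is a voiced stop in word-final position, so it devoices to [k]. /neveizigexemuvug/ → neveizigexemuvuk.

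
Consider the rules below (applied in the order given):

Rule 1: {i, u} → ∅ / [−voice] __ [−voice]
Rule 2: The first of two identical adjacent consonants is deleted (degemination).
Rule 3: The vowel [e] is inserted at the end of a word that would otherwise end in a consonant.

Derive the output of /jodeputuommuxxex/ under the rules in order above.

jodeptuomuxexe

Rule 1 (high vowel syncope): /u/ is a high vowel flanked by voiceless consonants /p/ and /t/, so it deletes. /jodeputuommuxxex/ → jodeptuommuxxex.
Rule 2 (degemination): /mm/ is a geminate; the first /m/ deletes. /xx/ is a geminate; the first /x/ deletes. /jodeptuommuxxex/ → jodeptuomuxex.
Rule 3 (final e-epenthesis): the form ends in the consonant /x/, so [e] is inserted word-finally. /jodeptuomuxex/ → jodeptuomuxexe.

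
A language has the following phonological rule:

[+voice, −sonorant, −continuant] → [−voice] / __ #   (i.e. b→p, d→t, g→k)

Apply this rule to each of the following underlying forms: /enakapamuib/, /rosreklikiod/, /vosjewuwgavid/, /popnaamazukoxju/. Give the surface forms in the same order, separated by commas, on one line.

/enakapamuib/: /b/ is a voiced stop in word-final position, so it devoices to [p]. → [enakapamuip].
/rosreklikiod/: /d/ is a voiced stop in word-final position, so it devoices to [t]. → [rosreklikiot].
/vosjewuwgavid/: /d/ is a voiced stop in word-final position, so it devoices to [t]. → [vosjewuwgavit].
/popnaamazukoxju/: the rule's environment is not met; surfaces unchanged as [popnaamazukoxju].

enakapamuip, rosreklikiot, vosjewuwgavit, popnaamazukoxju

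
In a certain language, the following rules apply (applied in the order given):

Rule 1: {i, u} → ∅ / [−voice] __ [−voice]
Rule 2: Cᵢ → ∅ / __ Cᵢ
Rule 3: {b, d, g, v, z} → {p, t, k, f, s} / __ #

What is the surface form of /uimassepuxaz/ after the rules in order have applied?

Rule 1 (high vowel syncope): /u/ is a high vowel flanked by voiceless consonants /p/ and /x/, so it deletes. /uimassepuxaz/ → uimassepxaz.
Rule 2 (degemination): /ss/ is a geminate; the first /s/ deletes. /uimassepxaz/ → uimasepxaz.
Rule 3 (final devoicing): /z/ is a voiced obstruent in word-final position, so it devoices to [s]. /uimasepxaz/ → uimasepxas.

uimasepxas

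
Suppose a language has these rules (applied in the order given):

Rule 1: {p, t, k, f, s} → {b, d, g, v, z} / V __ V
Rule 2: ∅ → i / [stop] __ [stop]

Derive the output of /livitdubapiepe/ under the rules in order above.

Rule 1 (intervocalic voicing): /p/ is a voiceless obstruent between vowels /a/ and /i/, so it voices to [b]. /p/ is a voiceless obstruent between vowels /e/ and /e/, so it voices to [b]. /livitdubapiepe/ → livitdubabiebe.
Rule 2 (stop-cluster i-epenthesis): /t/ and /d/ form a stop–stop cluster, so [i] is inserted between them. /livitdubabiebe/ → livitidubabiebe.

livitidubabiebe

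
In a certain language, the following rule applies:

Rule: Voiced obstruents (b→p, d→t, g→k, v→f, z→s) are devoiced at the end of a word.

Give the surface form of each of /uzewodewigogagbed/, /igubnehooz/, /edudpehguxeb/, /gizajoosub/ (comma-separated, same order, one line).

/uzewodewigogagbed/: /d/ is a voiced obstruent in word-final position, so it devoices to [t]. → [uzewodewigogagbet].
/igubnehooz/: /z/ is a voiced obstruent in word-final position, so it devoices to [s]. → [igubnehoos].
/edudpehguxeb/: /b/ is a voiced obstruent in word-final position, so it devoices to [p]. → [edudpehguxep].
/gizajoosub/: /b/ is a voiced obstruent in word-final position, so it devoices to [p]. → [gizajoosup].

uzewodewigogagbet, igubnehoos, edudpehguxep, gizajoosup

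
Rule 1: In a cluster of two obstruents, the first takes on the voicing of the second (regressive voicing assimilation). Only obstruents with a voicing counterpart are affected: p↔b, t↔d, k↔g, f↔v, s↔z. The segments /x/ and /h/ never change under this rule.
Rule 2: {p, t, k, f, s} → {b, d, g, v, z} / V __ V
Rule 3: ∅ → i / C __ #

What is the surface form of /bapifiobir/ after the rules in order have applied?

Rule 1 (regressive voicing assimilation): no segment meets the environment; /bapifiobir/ is unchanged.
Rule 2 (intervocalic voicing): /p/ is a voiceless obstruent between vowels /a/ and /i/, so it voices to [b]. /f/ is a voiceless obstruent between vowels /i/ and /i/, so it voices to [v]. /bapifiobir/ → babiviobir.
Rule 3 (final i-epenthesis): the form ends in the consonant /r/, so [i] is inserted word-finally. /babiviobir/ → babiviobiri.

babiviobiri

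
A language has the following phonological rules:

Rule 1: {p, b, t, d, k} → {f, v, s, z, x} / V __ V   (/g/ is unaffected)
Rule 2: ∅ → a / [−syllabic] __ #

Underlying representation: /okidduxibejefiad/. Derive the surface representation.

Rule 1 (intervocalic spirantization): /k/ is a stop between vowels /o/ and /i/, so it spirantizes to the fricative [x]. /b/ is a stop between vowels /i/ and /e/, so it spirantizes to the fricative [v]. /okidduxibejefiad/ → oxidduxivejefiad.
Rule 2 (final a-epenthesis): the form ends in the consonant /d/, so [a] is inserted word-finally. /oxidduxivejefiad/ → oxidduxivejefiada.

oxidduxivejefiada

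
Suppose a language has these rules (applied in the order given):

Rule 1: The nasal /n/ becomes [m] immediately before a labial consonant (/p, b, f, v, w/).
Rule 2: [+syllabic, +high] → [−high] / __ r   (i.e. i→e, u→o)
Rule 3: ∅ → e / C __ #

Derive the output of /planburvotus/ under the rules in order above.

Rule 1 (nasal place assimilation): /n/ precedes the labial consonant /b/, so it assimilates in place to [m]. /planburvotus/ → plamburvotus.
Rule 2 (pre-rhotic lowering): /u/ is a high vowel immediately before /r/, so it lowers to [o]. /plamburvotus/ → plamborvotus.
Rule 3 (final e-epenthesis): the form ends in the consonant /s/, so [e] is inserted word-finally. /plamborvotus/ → plamborvotuse.

plamborvotuse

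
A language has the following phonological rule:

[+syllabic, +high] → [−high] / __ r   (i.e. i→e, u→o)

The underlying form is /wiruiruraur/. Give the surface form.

werueroraor

Scanning /wiruiruraur/: /i/ is a high vowel immediately before /r/, so it lowers to [e]; /u/ at position 4 is not in the conditioning environment; /i/ is a high vowel immediately before /r/, so it lowers to [e]; /u/ is a high vowel immediately before /r/, so it lowers to [o]; /u/ is a high vowel immediately before /r/, so it lowers to [o].
Result: [werueroraor].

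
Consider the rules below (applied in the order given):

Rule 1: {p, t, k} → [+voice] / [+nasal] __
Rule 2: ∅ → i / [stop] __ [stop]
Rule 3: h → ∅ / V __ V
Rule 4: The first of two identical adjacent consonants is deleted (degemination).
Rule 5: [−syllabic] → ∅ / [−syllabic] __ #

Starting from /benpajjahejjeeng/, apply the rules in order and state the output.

benbajaejeen

Rule 1 (post-nasal voicing): /p/ is a voiceless stop immediately after the nasal /n/, so it voices to [b]. /benpajjahejjeeng/ → benbajjahejjeeng.
Rule 2 (stop-cluster i-epenthesis): no segment meets the environment; /benbajjahejjeeng/ is unchanged.
Rule 3 (intervocalic h-deletion): /h/ occurs between vowels /a/ and /e/, so it deletes. /benbajjahejjeeng/ → benbajjaejjeeng.
Rule 4 (degemination): /jj/ is a geminate; the first /j/ deletes. /jj/ is a geminate; the first /j/ deletes. /benbajjaejjeeng/ → benbajaejeeng.
Rule 5 (final cluster simplification): /g/ is the second consonant of a word-final cluster /ng/, so it deletes. /benbajaejeeng/ → benbajaejeen.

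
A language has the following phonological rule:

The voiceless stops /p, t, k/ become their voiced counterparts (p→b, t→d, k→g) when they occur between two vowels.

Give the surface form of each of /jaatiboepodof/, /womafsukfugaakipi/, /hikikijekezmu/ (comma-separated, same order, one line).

jaadiboebodof, womafsukfugaagibi, higigijegezmu

/jaatiboepodof/: /t/ is a voiceless stop between vowels /a/ and /i/, so it voices to [d]. /p/ is a voiceless stop between vowels /e/ and /o/, so it voices to [b]. → [jaadiboebodof].
/womafsukfugaakipi/: /k/ is a voiceless stop between vowels /a/ and /i/, so it voices to [g]. /p/ is a voiceless stop between vowels /i/ and /i/, so it voices to [b]. → [womafsukfugaagibi].
/hikikijekezmu/: /k/ is a voiceless stop between vowels /i/ and /i/, so it voices to [g]. /k/ is a voiceless stop between vowels /i/ and /i/, so it voices to [g]. /k/ is a voiceless stop between vowels /e/ and /e/, so it voices to [g]. → [higigijegezmu].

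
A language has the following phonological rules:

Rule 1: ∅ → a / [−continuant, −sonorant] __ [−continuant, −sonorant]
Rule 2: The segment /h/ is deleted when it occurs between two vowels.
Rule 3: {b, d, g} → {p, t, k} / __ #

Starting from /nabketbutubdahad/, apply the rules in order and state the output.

Rule 1 (stop-cluster a-epenthesis): /b/ and /k/ form a stop–stop cluster, so [a] is inserted between them. /t/ and /b/ form a stop–stop cluster, so [a] is inserted between them. /b/ and /d/ form a stop–stop cluster, so [a] is inserted between them. /nabketbutubdahad/ → nabaketabutubadahad.
Rule 2 (intervocalic h-deletion): /h/ occurs between vowels /a/ and /a/, so it deletes. /nabaketabutubadahad/ → nabaketabutubadaad.
Rule 3 (final devoicing): /d/ is a voiced stop in word-final position, so it devoices to [t]. /nabaketabutubadaad/ → nabaketabutubadaat.

nabaketabutubadaat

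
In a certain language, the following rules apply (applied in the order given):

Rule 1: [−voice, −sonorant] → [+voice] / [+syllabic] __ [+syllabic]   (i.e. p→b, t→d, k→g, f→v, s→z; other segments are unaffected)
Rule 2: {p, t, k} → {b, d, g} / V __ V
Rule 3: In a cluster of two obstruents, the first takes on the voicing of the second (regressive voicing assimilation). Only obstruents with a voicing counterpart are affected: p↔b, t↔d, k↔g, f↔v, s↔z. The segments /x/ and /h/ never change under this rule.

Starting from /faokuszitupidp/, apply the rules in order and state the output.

Rule 1 (intervocalic voicing): /k/ is a voiceless obstruent between vowels /o/ and /u/, so it voices to [g]. /t/ is a voiceless obstruent between vowels /i/ and /u/, so it voices to [d]. /p/ is a voiceless obstruent between vowels /u/ and /i/, so it voices to [b]. /faokuszitupidp/ → faoguszidubidp.
Rule 2 (intervocalic voicing): no segment meets the environment; /faoguszidubidp/ is unchanged.
Rule 3 (regressive voicing assimilation): /s/ precedes the voiced obstruent /z/, so it voices to [z] by assimilation. /d/ precedes the voiceless obstruent /p/, so it devoices to [t] by assimilation. /faoguszidubidp/ → faoguzzidubitp.

faoguzzidubitp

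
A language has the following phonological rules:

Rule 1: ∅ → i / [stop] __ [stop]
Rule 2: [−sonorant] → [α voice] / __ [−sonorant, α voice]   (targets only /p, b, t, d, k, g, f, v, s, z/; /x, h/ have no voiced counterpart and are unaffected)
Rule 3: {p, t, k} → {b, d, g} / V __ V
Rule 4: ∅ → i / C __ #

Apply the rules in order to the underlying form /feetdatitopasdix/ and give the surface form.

feedidadidobazdixi

Rule 1 (stop-cluster i-epenthesis): /t/ and /d/ form a stop–stop cluster, so [i] is inserted between them. /feetdatitopasdix/ → feetidatitopasdix.
Rule 2 (regressive voicing assimilation): /s/ precedes the voiced obstruent /d/, so it voices to [z] by assimilation. /feetidatitopasdix/ → feetidatitopazdix.
Rule 3 (intervocalic voicing): /t/ is a voiceless stop between vowels /e/ and /i/, so it voices to [d]. /t/ is a voiceless stop between vowels /a/ and /i/, so it voices to [d]. /t/ is a voiceless stop between vowels /i/ and /o/, so it voices to [d]. /p/ is a voiceless stop between vowels /o/ and /a/, so it voices to [b]. /feetidatitopazdix/ → feedidadidobazdix.
Rule 4 (final i-epenthesis): the form ends in the consonant /x/, so [i] is inserted word-finally. /feedidadidobazdix/ → feedidadidobazdixi.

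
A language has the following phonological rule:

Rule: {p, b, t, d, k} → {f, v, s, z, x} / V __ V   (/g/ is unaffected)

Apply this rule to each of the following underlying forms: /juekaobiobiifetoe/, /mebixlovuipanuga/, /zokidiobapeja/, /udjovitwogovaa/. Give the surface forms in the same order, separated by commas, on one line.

/juekaobiobiifetoe/: /k/ is a stop between vowels /e/ and /a/, so it spirantizes to the fricative [x]. /b/ is a stop between vowels /o/ and /i/, so it spirantizes to the fricative [v]. /b/ is a stop between vowels /o/ and /i/, so it spirantizes to the fricative [v]. /t/ is a stop between vowels /e/ and /o/, so it spirantizes to the fricative [s]. → [juexaovioviifesoe].
/mebixlovuipanuga/: /b/ is a stop between vowels /e/ and /i/, so it spirantizes to the fricative [v]. /p/ is a stop between vowels /i/ and /a/, so it spirantizes to the fricative [f]. → [mevixlovuifanuga].
/zokidiobapeja/: /k/ is a stop between vowels /o/ and /i/, so it spirantizes to the fricative [x]. /d/ is a stop between vowels /i/ and /i/, so it spirantizes to the fricative [z]. /b/ is a stop between vowels /o/ and /a/, so it spirantizes to the fricative [v]. /p/ is a stop between vowels /a/ and /e/, so it spirantizes to the fricative [f]. → [zoxiziovafeja].
/udjovitwogovaa/: the rule's environment is not met; surfaces unchanged as [udjovitwogovaa].

juexaovioviifesoe, mevixlovuifanuga, zoxiziovafeja, udjovitwogovaa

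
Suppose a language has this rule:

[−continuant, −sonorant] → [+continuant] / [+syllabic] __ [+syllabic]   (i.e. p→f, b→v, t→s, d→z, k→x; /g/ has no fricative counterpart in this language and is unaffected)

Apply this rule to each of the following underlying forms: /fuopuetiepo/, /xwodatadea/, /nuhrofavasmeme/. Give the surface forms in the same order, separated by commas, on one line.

fuofuesiefo, xwozasazea, nuhrofavasmeme

/fuopuetiepo/: /p/ is a stop between vowels /o/ and /u/, so it spirantizes to the fricative [f]. /t/ is a stop between vowels /e/ and /i/, so it spirantizes to the fricative [s]. /p/ is a stop between vowels /e/ and /o/, so it spirantizes to the fricative [f]. → [fuofuesiefo].
/xwodatadea/: /d/ is a stop between vowels /o/ and /a/, so it spirantizes to the fricative [z]. /t/ is a stop between vowels /a/ and /a/, so it spirantizes to the fricative [s]. /d/ is a stop between vowels /a/ and /e/, so it spirantizes to the fricative [z]. → [xwozasazea].
/nuhrofavasmeme/: the rule's environment is not met; surfaces unchanged as [nuhrofavasmeme].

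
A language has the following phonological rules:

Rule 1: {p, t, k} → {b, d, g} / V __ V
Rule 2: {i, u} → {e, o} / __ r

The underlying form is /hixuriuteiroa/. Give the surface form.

hixoriudeeroa

Rule 1 (intervocalic voicing): /t/ is a voiceless stop between vowels /u/ and /e/, so it voices to [d]. /hixuriuteiroa/ → hixuriudeiroa.
Rule 2 (pre-rhotic lowering): /u/ is a high vowel immediately before /r/, so it lowers to [o]. /i/ is a high vowel immediately before /r/, so it lowers to [e]. /hixuriudeiroa/ → hixoriudeeroa.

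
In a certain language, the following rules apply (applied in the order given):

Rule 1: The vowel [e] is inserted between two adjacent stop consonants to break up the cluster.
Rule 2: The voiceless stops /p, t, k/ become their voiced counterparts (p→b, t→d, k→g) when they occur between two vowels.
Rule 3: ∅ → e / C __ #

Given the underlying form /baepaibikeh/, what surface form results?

baebaibigehe

Rule 1 (stop-cluster e-epenthesis): no segment meets the environment; /baepaibikeh/ is unchanged.
Rule 2 (intervocalic voicing): /p/ is a voiceless stop between vowels /e/ and /a/, so it voices to [b]. /k/ is a voiceless stop between vowels /i/ and /e/, so it voices to [g]. /baepaibikeh/ → baebaibigeh.
Rule 3 (final e-epenthesis): the form ends in the consonant /h/, so [e] is inserted word-finally. /baebaibigeh/ → baebaibigehe.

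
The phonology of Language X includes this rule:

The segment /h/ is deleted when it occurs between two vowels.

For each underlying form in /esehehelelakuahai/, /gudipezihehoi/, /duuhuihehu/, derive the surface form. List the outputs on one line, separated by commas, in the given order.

/esehehelelakuahai/: /h/ occurs between vowels /e/ and /e/, so it deletes. /h/ occurs between vowels /e/ and /e/, so it deletes. /h/ occurs between vowels /a/ and /a/, so it deletes. → [eseeelelakuaai].
/gudipezihehoi/: /h/ occurs between vowels /i/ and /e/, so it deletes. /h/ occurs between vowels /e/ and /o/, so it deletes. → [gudipezieoi].
/duuhuihehu/: /h/ occurs between vowels /u/ and /u/, so it deletes. /h/ occurs between vowels /i/ and /e/, so it deletes. /h/ occurs between vowels /e/ and /u/, so it deletes. → [duuuieu].

eseeelelakuaai, gudipezieoi, duuuieu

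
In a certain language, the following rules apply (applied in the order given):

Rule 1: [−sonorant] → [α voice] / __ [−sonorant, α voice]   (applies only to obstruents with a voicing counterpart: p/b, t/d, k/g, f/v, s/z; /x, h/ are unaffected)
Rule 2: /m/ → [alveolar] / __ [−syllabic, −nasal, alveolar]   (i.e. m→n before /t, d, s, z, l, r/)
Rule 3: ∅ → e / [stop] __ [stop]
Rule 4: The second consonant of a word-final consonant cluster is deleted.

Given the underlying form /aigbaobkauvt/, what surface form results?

aigebaopekauf

Rule 1 (regressive voicing assimilation): /b/ precedes the voiceless obstruent /k/, so it devoices to [p] by assimilation. /v/ precedes the voiceless obstruent /t/, so it devoices to [f] by assimilation. /aigbaobkauvt/ → aigbaopkauft.
Rule 2 (nasal place assimilation): no segment meets the environment; /aigbaopkauft/ is unchanged.
Rule 3 (stop-cluster e-epenthesis): /g/ and /b/ form a stop–stop cluster, so [e] is inserted between them. /p/ and /k/ form a stop–stop cluster, so [e] is inserted between them. /aigbaopkauft/ → aigebaopekauft.
Rule 4 (final cluster simplification): /t/ is the second consonant of a word-final cluster /ft/, so it deletes. /aigebaopekauft/ → aigebaopekauf.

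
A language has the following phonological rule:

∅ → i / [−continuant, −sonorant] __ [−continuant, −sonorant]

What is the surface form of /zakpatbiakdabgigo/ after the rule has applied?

/k/ and /p/ form a stop–stop cluster, so [i] is inserted between them.
/t/ and /b/ form a stop–stop cluster, so [i] is inserted between them.
/k/ and /d/ form a stop–stop cluster, so [i] is inserted between them.
/b/ and /g/ form a stop–stop cluster, so [i] is inserted between them.
Surface form: [zakipatibiakidabigigo].

zakipatibiakidabigigo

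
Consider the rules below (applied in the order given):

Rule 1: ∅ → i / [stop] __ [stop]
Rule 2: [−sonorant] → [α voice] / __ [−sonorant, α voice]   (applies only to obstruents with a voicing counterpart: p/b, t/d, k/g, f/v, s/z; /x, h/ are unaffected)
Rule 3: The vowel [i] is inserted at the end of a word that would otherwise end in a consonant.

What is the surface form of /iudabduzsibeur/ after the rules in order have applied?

Rule 1 (stop-cluster i-epenthesis): /b/ and /d/ form a stop–stop cluster, so [i] is inserted between them. /iudabduzsibeur/ → iudabiduzsibeur.
Rule 2 (regressive voicing assimilation): /z/ precedes the voiceless obstruent /s/, so it devoices to [s] by assimilation. /iudabiduzsibeur/ → iudabidussibeur.
Rule 3 (final i-epenthesis): the form ends in the consonant /r/, so [i] is inserted word-finally. /iudabidussibeur/ → iudabidussibeuri.

iudabidussibeuri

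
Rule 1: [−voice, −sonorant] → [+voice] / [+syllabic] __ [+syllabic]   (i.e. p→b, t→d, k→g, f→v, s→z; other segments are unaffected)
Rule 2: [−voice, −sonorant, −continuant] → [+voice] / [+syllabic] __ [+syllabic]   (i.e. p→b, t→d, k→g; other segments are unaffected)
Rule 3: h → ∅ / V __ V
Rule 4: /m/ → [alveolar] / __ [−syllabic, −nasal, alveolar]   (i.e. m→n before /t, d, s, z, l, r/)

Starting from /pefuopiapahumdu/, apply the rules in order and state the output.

Rule 1 (intervocalic voicing): /f/ is a voiceless obstruent between vowels /e/ and /u/, so it voices to [v]. /p/ is a voiceless obstruent between vowels /o/ and /i/, so it voices to [b]. /p/ is a voiceless obstruent between vowels /a/ and /a/, so it voices to [b]. /pefuopiapahumdu/ → pevuobiabahumdu.
Rule 2 (intervocalic voicing): no segment meets the environment; /pevuobiabahumdu/ is unchanged.
Rule 3 (intervocalic h-deletion): /h/ occurs between vowels /a/ and /u/, so it deletes. /pevuobiabahumdu/ → pevuobiabaumdu.
Rule 4 (nasal place assimilation): /m/ precedes the alveolar consonant /d/, so it assimilates in place to [n]. /pevuobiabaumdu/ → pevuobiabaundu.

pevuobiabaundu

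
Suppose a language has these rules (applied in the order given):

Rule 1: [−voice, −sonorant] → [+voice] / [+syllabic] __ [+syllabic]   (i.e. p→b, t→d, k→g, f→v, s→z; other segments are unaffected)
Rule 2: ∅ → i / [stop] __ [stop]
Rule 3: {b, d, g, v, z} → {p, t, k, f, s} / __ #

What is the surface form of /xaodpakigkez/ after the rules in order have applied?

Rule 1 (intervocalic voicing): /k/ is a voiceless obstruent between vowels /a/ and /i/, so it voices to [g]. /xaodpakigkez/ → xaodpagigkez.
Rule 2 (stop-cluster i-epenthesis): /d/ and /p/ form a stop–stop cluster, so [i] is inserted between them. /g/ and /k/ form a stop–stop cluster, so [i] is inserted between them. /xaodpagigkez/ → xaodipagigikez.
Rule 3 (final devoicing): /z/ is a voiced obstruent in word-final position, so it devoices to [s]. /xaodipagigikez/ → xaodipagigikes.

xaodipagigikes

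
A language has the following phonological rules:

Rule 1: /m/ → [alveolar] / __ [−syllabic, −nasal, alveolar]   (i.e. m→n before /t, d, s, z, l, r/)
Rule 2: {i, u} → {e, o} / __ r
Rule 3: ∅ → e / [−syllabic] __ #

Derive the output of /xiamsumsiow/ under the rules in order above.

xiansunsiowe

Rule 1 (nasal place assimilation): /m/ precedes the alveolar consonant /s/, so it assimilates in place to [n]. /m/ precedes the alveolar consonant /s/, so it assimilates in place to [n]. /xiamsumsiow/ → xiansunsiow.
Rule 2 (pre-rhotic lowering): no segment meets the environment; /xiansunsiow/ is unchanged.
Rule 3 (final e-epenthesis): the form ends in the consonant /w/, so [e] is inserted word-finally. /xiansunsiow/ → xiansunsiowe.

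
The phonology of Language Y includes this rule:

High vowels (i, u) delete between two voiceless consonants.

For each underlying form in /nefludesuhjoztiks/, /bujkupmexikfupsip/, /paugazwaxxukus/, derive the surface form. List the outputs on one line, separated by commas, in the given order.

nefludeshjoztks, bujkpmexkfpsp, paugazwaxxks

/nefludesuhjoztiks/: /u/ is a high vowel flanked by voiceless consonants /s/ and /h/, so it deletes. /i/ is a high vowel flanked by voiceless consonants /t/ and /k/, so it deletes. → [nefludeshjoztks].
/bujkupmexikfupsip/: /u/ is a high vowel flanked by voiceless consonants /k/ and /p/, so it deletes. /i/ is a high vowel flanked by voiceless consonants /x/ and /k/, so it deletes. /u/ is a high vowel flanked by voiceless consonants /f/ and /p/, so it deletes. /i/ is a high vowel flanked by voiceless consonants /s/ and /p/, so it deletes. → [bujkpmexkfpsp].
/paugazwaxxukus/: /u/ is a high vowel flanked by voiceless consonants /x/ and /k/, so it deletes. /u/ is a high vowel flanked by voiceless consonants /k/ and /s/, so it deletes. → [paugazwaxxks].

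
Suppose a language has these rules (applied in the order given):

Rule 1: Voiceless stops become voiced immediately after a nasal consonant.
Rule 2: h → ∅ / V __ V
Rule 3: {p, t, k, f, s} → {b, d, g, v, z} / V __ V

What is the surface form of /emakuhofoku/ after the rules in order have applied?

emaguovogu

Rule 1 (post-nasal voicing): no segment meets the environment; /emakuhofoku/ is unchanged.
Rule 2 (intervocalic h-deletion): /h/ occurs between vowels /u/ and /o/, so it deletes. /emakuhofoku/ → emakuofoku.
Rule 3 (intervocalic voicing): /k/ is a voiceless obstruent between vowels /a/ and /u/, so it voices to [g]. /f/ is a voiceless obstruent between vowels /o/ and /o/, so it voices to [v]. /k/ is a voiceless obstruent between vowels /o/ and /u/, so it voices to [g]. /emakuofoku/ → emaguovogu.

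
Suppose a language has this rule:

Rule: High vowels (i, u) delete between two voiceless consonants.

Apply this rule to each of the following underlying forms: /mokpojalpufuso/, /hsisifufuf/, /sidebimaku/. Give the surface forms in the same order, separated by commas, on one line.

/mokpojalpufuso/: /u/ is a high vowel flanked by voiceless consonants /p/ and /f/, so it deletes. /u/ is a high vowel flanked by voiceless consonants /f/ and /s/, so it deletes. → [mokpojalpfso].
/hsisifufuf/: /i/ is a high vowel flanked by voiceless consonants /s/ and /s/, so it deletes. /i/ is a high vowel flanked by voiceless consonants /s/ and /f/, so it deletes. /u/ is a high vowel flanked by voiceless consonants /f/ and /f/, so it deletes. /u/ is a high vowel flanked by voiceless consonants /f/ and /f/, so it deletes. → [hssfff].
/sidebimaku/: the rule's environment is not met; surfaces unchanged as [sidebimaku].

mokpojalpfso, hssfff, sidebimaku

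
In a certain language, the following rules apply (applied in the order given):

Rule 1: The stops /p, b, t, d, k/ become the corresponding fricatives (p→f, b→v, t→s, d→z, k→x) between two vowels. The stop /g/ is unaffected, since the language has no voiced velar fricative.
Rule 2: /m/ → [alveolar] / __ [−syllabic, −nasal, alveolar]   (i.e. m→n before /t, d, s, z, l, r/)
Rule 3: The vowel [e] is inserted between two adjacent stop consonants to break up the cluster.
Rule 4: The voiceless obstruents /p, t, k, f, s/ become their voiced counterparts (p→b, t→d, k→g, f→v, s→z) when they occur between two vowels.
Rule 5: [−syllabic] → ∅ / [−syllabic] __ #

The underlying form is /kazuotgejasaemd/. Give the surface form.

kazuodegejazaen

Rule 1 (intervocalic spirantization): no segment meets the environment; /kazuotgejasaemd/ is unchanged.
Rule 2 (nasal place assimilation): /m/ precedes the alveolar consonant /d/, so it assimilates in place to [n]. /kazuotgejasaemd/ → kazuotgejasaend.
Rule 3 (stop-cluster e-epenthesis): /t/ and /g/ form a stop–stop cluster, so [e] is inserted between them. /kazuotgejasaend/ → kazuotegejasaend.
Rule 4 (intervocalic voicing): /t/ is a voiceless obstruent between vowels /o/ and /e/, so it voices to [d]. /s/ is a voiceless obstruent between vowels /a/ and /a/, so it voices to [z]. /kazuotegejasaend/ → kazuodegejazaend.
Rule 5 (final cluster simplification): /d/ is the second consonant of a word-final cluster /nd/, so it deletes. /kazuodegejazaend/ → kazuodegejazaen.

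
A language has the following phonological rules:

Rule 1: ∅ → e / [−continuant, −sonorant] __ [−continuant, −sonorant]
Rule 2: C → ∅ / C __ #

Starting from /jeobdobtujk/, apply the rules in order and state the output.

jeobedobetuj

Rule 1 (stop-cluster e-epenthesis): /b/ and /d/ form a stop–stop cluster, so [e] is inserted between them. /b/ and /t/ form a stop–stop cluster, so [e] is inserted between them. /jeobdobtujk/ → jeobedobetujk.
Rule 2 (final cluster simplification): /k/ is the second consonant of a word-final cluster /jk/, so it deletes. /jeobedobetujk/ → jeobedobetuj.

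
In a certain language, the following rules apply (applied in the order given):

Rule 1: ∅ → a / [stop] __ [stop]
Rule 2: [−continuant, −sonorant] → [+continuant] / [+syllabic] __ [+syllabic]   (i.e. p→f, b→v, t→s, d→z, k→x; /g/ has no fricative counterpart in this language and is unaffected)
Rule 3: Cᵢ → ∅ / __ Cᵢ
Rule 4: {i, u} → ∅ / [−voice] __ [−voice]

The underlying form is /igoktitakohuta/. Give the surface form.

igoxassaxohsa

Rule 1 (stop-cluster a-epenthesis): /k/ and /t/ form a stop–stop cluster, so [a] is inserted between them. /igoktitakohuta/ → igokatitakohuta.
Rule 2 (intervocalic spirantization): /k/ is a stop between vowels /o/ and /a/, so it spirantizes to the fricative [x]. /t/ is a stop between vowels /a/ and /i/, so it spirantizes to the fricative [s]. /t/ is a stop between vowels /i/ and /a/, so it spirantizes to the fricative [s]. /k/ is a stop between vowels /a/ and /o/, so it spirantizes to the fricative [x]. /t/ is a stop between vowels /u/ and /a/, so it spirantizes to the fricative [s]. /igokatitakohuta/ → igoxasisaxohusa.
Rule 3 (degemination): no segment meets the environment; /igoxasisaxohusa/ is unchanged.
Rule 4 (high vowel syncope): /i/ is a high vowel flanked by voiceless consonants /s/ and /s/, so it deletes. /u/ is a high vowel flanked by voiceless consonants /h/ and /s/, so it deletes. /igoxasisaxohusa/ → igoxassaxohsa.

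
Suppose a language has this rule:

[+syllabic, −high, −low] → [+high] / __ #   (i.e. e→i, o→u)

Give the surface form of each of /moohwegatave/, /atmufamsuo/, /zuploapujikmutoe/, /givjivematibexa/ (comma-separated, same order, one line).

moohwegatavi, atmufamsuu, zuploapujikmutoi, givjivematibexa

/moohwegatave/: /e/ is a mid vowel in word-final position, so it raises to [i]. → [moohwegatavi].
/atmufamsuo/: /o/ is a mid vowel in word-final position, so it raises to [u]. → [atmufamsuu].
/zuploapujikmutoe/: /e/ is a mid vowel in word-final position, so it raises to [i]. → [zuploapujikmutoi].
/givjivematibexa/: the rule's environment is not met; surfaces unchanged as [givjivematibexa].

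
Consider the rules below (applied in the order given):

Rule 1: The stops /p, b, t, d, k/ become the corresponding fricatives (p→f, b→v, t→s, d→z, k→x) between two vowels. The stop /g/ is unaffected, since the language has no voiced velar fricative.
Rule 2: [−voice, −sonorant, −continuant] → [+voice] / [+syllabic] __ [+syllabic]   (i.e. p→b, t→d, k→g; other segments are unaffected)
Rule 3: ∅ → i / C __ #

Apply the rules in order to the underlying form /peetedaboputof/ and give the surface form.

peesezavofusofi

Rule 1 (intervocalic spirantization): /t/ is a stop between vowels /e/ and /e/, so it spirantizes to the fricative [s]. /d/ is a stop between vowels /e/ and /a/, so it spirantizes to the fricative [z]. /b/ is a stop between vowels /a/ and /o/, so it spirantizes to the fricative [v]. /p/ is a stop between vowels /o/ and /u/, so it spirantizes to the fricative [f]. /t/ is a stop between vowels /u/ and /o/, so it spirantizes to the fricative [s]. /peetedaboputof/ → peesezavofusof.
Rule 2 (intervocalic voicing): no segment meets the environment; /peesezavofusof/ is unchanged.
Rule 3 (final i-epenthesis): the form ends in the consonant /f/, so [i] is inserted word-finally. /peesezavofusof/ → peesezavofusofi.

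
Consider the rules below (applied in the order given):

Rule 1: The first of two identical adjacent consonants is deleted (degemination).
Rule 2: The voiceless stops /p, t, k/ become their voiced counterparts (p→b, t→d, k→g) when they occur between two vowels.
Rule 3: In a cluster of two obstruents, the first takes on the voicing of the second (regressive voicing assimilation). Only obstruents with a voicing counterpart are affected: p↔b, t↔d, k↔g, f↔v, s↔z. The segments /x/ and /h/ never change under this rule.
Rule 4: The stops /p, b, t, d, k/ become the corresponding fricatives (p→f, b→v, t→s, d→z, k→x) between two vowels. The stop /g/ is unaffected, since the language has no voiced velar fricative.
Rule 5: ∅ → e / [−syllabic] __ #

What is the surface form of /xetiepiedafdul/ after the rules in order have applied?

xezieviezavdule

Rule 1 (degemination): no segment meets the environment; /xetiepiedafdul/ is unchanged.
Rule 2 (intervocalic voicing): /t/ is a voiceless stop between vowels /e/ and /i/, so it voices to [d]. /p/ is a voiceless stop between vowels /e/ and /i/, so it voices to [b]. /xetiepiedafdul/ → xediebiedafdul.
Rule 3 (regressive voicing assimilation): /f/ precedes the voiced obstruent /d/, so it voices to [v] by assimilation. /xediebiedafdul/ → xediebiedavdul.
Rule 4 (intervocalic spirantization): /d/ is a stop between vowels /e/ and /i/, so it spirantizes to the fricative [z]. /b/ is a stop between vowels /e/ and /i/, so it spirantizes to the fricative [v]. /d/ is a stop between vowels /e/ and /a/, so it spirantizes to the fricative [z]. /xediebiedavdul/ → xezieviezavdul.
Rule 5 (final e-epenthesis): the form ends in the consonant /l/, so [e] is inserted word-finally. /xezieviezavdul/ → xezieviezavdule.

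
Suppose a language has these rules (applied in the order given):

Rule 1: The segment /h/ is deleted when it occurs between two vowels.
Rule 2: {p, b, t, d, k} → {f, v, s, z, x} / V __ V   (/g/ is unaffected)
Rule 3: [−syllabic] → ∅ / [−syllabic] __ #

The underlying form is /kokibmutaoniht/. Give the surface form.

koxibmusaonih

Rule 1 (intervocalic h-deletion): no segment meets the environment; /kokibmutaoniht/ is unchanged.
Rule 2 (intervocalic spirantization): /k/ is a stop between vowels /o/ and /i/, so it spirantizes to the fricative [x]. /t/ is a stop between vowels /u/ and /a/, so it spirantizes to the fricative [s]. /kokibmutaoniht/ → koxibmusaoniht.
Rule 3 (final cluster simplification): /t/ is the second consonant of a word-final cluster /ht/, so it deletes. /koxibmusaoniht/ → koxibmusaonih.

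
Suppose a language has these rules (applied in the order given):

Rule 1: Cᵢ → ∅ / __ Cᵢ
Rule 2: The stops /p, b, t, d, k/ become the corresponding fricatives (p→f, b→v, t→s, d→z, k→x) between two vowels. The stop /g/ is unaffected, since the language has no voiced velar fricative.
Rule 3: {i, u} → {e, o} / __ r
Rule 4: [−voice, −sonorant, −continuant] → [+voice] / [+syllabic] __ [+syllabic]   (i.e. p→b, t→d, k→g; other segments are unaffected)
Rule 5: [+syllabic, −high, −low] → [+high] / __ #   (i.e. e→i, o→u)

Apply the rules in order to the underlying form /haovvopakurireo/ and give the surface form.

haovofaxorereu

Rule 1 (degemination): /vv/ is a geminate; the first /v/ deletes. /haovvopakurireo/ → haovopakurireo.
Rule 2 (intervocalic spirantization): /p/ is a stop between vowels /o/ and /a/, so it spirantizes to the fricative [f]. /k/ is a stop between vowels /a/ and /u/, so it spirantizes to the fricative [x]. /haovopakurireo/ → haovofaxurireo.
Rule 3 (pre-rhotic lowering): /u/ is a high vowel immediately before /r/, so it lowers to [o]. /i/ is a high vowel immediately before /r/, so it lowers to [e]. /haovofaxurireo/ → haovofaxorereo.
Rule 4 (intervocalic voicing): no segment meets the environment; /haovofaxorereo/ is unchanged.
Rule 5 (final vowel raising): /o/ is a mid vowel in word-final position, so it raises to [u]. /haovofaxorereo/ → haovofaxorereu.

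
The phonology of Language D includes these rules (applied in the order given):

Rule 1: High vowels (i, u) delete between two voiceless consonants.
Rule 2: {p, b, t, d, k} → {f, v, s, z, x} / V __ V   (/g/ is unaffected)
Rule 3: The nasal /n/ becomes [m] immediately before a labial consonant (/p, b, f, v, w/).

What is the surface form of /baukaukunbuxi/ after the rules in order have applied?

bauxauxumbuxi

Rule 1 (high vowel syncope): no segment meets the environment; /baukaukunbuxi/ is unchanged.
Rule 2 (intervocalic spirantization): /k/ is a stop between vowels /u/ and /a/, so it spirantizes to the fricative [x]. /k/ is a stop between vowels /u/ and /u/, so it spirantizes to the fricative [x]. /baukaukunbuxi/ → bauxauxunbuxi.
Rule 3 (nasal place assimilation): /n/ precedes the labial consonant /b/, so it assimilates in place to [m]. /bauxauxunbuxi/ → bauxauxumbuxi.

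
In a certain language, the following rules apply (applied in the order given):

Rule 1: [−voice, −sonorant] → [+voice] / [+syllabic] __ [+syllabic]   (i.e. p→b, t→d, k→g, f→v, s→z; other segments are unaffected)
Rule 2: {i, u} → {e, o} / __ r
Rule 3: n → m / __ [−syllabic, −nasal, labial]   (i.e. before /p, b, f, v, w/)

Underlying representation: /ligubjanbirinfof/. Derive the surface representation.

Rule 1 (intervocalic voicing): no segment meets the environment; /ligubjanbirinfof/ is unchanged.
Rule 2 (pre-rhotic lowering): /i/ is a high vowel immediately before /r/, so it lowers to [e]. /ligubjanbirinfof/ → ligubjanberinfof.
Rule 3 (nasal place assimilation): /n/ precedes the labial consonant /b/, so it assimilates in place to [m]. /n/ precedes the labial consonant /f/, so it assimilates in place to [m]. /ligubjanberinfof/ → ligubjamberimfof.

ligubjamberimfof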